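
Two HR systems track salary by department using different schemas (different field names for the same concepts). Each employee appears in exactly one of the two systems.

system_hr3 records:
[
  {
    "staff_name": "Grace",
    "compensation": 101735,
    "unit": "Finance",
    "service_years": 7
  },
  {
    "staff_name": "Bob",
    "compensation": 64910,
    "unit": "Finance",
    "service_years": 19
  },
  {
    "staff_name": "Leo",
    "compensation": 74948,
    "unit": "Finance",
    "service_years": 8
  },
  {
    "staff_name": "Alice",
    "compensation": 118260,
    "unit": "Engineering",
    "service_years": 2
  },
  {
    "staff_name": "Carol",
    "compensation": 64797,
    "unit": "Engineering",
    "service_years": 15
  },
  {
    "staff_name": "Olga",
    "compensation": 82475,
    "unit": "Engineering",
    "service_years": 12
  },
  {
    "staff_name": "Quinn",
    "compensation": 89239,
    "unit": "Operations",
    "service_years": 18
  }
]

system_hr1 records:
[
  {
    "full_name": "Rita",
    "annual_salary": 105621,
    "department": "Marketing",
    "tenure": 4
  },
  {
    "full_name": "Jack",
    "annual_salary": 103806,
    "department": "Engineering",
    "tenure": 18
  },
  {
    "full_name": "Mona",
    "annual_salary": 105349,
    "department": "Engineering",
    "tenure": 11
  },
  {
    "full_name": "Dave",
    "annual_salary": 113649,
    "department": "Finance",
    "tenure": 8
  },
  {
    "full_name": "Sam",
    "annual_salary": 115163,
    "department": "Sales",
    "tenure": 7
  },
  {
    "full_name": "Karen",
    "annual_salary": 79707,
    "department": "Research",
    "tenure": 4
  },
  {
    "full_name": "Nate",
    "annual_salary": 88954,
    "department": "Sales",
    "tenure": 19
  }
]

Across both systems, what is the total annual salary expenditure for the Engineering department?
474687

Schema mappings:
- "unit" (system_hr3) = "department" (system_hr1) = department
- "compensation" (system_hr3) = "annual_salary" (system_hr1) = salary

Engineering salaries from system_hr3: 265532
Engineering salaries from system_hr1: 209155

Total: 265532 + 209155 = 474687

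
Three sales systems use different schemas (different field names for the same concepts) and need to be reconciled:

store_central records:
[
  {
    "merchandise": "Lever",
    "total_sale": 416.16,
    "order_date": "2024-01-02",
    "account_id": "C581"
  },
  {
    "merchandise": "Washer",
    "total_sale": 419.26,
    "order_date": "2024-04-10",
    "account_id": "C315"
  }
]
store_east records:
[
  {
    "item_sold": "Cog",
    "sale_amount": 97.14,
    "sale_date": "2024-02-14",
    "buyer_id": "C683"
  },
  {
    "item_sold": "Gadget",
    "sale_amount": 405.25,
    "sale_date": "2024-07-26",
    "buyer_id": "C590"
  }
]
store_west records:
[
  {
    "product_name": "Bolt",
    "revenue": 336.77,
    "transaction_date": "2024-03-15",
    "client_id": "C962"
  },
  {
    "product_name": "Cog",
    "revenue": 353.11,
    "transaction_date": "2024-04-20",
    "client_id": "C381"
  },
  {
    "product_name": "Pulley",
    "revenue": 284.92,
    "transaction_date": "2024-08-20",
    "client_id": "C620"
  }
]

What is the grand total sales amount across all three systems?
2312.61

Schema reconciliation - all amount fields map to sale amount:

store_central (total_sale): 835.42
store_east (sale_amount): 502.39
store_west (revenue): 974.8

Grand total: 2312.61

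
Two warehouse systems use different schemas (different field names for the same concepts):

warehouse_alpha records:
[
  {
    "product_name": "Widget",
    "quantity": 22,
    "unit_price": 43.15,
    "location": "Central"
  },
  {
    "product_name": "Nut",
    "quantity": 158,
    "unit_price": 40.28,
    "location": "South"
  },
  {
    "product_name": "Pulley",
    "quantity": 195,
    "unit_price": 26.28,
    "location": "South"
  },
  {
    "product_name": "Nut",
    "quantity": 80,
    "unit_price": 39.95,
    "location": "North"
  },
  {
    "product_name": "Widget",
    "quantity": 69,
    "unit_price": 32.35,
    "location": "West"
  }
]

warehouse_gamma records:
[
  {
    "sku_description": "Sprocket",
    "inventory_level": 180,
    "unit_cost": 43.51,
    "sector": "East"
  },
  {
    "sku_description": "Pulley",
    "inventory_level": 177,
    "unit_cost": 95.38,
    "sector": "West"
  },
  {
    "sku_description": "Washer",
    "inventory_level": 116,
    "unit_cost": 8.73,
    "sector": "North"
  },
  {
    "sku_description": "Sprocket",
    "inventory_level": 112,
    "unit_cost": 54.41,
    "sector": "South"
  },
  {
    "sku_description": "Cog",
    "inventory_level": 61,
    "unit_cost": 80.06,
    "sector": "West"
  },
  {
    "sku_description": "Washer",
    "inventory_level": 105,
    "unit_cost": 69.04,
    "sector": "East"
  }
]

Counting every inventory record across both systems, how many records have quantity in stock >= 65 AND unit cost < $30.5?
2

Schema mappings:
- "quantity" (warehouse_alpha) = "inventory_level" (warehouse_gamma) = quantity
- "unit_price" (warehouse_alpha) = "unit_cost" (warehouse_gamma) = unit cost

Records meeting both conditions in warehouse_alpha: 1
Records meeting both conditions in warehouse_gamma: 1

Total: 1 + 1 = 2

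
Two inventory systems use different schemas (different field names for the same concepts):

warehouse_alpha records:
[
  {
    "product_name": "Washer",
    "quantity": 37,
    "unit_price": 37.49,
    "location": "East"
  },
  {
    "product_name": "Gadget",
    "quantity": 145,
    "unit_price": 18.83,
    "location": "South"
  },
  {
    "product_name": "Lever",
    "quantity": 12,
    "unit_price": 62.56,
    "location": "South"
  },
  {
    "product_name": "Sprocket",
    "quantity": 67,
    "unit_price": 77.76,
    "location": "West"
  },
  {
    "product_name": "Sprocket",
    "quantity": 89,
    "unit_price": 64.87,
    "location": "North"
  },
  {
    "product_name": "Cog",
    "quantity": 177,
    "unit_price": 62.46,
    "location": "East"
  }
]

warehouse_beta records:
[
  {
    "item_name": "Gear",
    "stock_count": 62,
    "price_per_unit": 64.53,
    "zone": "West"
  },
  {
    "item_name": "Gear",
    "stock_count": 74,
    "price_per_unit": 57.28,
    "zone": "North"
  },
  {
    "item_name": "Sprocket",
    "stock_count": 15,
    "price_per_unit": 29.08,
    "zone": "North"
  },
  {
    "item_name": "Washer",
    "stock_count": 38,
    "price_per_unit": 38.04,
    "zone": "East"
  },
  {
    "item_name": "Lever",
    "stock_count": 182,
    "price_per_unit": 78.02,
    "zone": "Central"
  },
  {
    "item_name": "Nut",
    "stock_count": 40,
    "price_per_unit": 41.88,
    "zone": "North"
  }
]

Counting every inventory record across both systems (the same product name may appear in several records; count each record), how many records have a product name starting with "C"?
1

Schema mapping: "product_name" (warehouse_alpha) = "item_name" (warehouse_beta) = product name

Records with product name starting with "C" in warehouse_alpha: 1
Records with product name starting with "C" in warehouse_beta: 0

Total: 1 + 0 = 1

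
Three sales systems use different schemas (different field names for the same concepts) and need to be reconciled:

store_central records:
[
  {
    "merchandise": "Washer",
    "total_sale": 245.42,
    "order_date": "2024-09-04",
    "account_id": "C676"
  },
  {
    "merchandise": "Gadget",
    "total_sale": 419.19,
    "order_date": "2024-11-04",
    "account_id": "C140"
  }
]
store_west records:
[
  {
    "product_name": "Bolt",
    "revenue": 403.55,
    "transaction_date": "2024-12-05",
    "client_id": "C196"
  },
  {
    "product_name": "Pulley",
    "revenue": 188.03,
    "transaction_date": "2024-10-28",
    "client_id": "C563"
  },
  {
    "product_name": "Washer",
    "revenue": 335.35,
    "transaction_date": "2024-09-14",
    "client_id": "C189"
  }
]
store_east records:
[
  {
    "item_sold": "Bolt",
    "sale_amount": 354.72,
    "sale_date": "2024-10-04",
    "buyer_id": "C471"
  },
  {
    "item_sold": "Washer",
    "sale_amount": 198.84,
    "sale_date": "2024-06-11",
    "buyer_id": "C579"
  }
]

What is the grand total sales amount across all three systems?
2145.1

Schema reconciliation - all amount fields map to sale amount:

store_central (total_sale): 664.61
store_west (revenue): 926.93
store_east (sale_amount): 553.56

Grand total: 2145.1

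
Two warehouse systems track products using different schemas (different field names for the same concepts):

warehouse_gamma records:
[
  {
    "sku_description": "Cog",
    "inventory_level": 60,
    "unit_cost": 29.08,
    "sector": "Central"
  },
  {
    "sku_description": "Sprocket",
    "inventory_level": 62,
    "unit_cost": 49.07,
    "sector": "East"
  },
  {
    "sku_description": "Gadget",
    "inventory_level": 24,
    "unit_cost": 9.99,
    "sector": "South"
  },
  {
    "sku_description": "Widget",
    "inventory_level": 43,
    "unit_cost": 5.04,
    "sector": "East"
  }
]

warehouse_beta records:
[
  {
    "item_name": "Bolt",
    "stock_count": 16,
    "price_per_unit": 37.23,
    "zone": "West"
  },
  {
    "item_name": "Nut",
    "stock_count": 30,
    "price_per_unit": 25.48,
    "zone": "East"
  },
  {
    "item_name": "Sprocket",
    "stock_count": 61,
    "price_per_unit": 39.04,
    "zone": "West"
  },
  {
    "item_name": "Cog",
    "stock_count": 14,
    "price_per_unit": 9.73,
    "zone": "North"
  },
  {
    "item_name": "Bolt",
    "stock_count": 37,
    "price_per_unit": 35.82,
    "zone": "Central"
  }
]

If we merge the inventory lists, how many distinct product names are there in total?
6

Schema mapping: "sku_description" (warehouse_gamma) = "item_name" (warehouse_beta) = product name

Products in warehouse_gamma: ['Cog', 'Gadget', 'Sprocket', 'Widget']
Products in warehouse_beta: ['Bolt', 'Cog', 'Nut', 'Sprocket']

Union (unique products): ['Bolt', 'Cog', 'Gadget', 'Nut', 'Sprocket', 'Widget']
Count: 6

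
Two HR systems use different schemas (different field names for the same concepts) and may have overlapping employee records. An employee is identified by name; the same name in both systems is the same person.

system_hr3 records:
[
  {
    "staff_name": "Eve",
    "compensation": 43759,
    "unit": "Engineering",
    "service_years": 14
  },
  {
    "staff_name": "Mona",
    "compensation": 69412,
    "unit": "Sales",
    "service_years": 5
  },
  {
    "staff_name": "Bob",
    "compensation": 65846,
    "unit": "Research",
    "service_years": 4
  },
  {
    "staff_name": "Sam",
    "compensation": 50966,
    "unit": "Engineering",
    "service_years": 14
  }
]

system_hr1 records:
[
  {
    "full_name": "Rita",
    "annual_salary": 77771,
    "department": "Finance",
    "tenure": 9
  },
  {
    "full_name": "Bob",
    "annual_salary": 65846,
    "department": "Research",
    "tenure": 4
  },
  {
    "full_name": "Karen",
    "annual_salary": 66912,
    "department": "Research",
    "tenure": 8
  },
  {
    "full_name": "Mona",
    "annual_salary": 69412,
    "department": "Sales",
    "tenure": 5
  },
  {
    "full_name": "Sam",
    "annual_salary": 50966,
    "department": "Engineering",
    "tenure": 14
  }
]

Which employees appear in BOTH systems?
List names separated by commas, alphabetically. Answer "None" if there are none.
Bob, Mona, Sam

Schema mapping: "staff_name" (system_hr3) = "full_name" (system_hr1) = employee name

Names in system_hr3: ['Bob', 'Eve', 'Mona', 'Sam']
Names in system_hr1: ['Bob', 'Karen', 'Mona', 'Rita', 'Sam']

Intersection: ['Bob', 'Mona', 'Sam']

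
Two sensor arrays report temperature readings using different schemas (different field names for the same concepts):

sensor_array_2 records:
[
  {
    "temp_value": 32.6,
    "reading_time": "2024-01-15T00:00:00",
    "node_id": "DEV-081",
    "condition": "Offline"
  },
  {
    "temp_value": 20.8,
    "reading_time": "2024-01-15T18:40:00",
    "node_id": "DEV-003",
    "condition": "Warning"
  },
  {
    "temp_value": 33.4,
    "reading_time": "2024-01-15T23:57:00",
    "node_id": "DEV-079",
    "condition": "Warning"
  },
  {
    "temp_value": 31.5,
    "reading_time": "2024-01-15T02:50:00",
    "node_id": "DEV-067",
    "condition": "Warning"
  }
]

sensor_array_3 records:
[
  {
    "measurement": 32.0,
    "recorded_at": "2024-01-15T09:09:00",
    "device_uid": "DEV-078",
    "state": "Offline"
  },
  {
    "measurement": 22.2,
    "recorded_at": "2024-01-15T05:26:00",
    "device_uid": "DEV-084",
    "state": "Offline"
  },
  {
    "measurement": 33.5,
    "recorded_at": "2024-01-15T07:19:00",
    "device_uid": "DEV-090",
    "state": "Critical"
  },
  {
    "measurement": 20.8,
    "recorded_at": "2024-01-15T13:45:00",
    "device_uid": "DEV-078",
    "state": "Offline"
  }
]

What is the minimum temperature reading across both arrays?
20.8

Schema mapping: "temp_value" (sensor_array_2) = "measurement" (sensor_array_3) = temperature reading

Minimum in sensor_array_2: 20.8
Minimum in sensor_array_3: 20.8

Overall minimum: min(20.8, 20.8) = 20.8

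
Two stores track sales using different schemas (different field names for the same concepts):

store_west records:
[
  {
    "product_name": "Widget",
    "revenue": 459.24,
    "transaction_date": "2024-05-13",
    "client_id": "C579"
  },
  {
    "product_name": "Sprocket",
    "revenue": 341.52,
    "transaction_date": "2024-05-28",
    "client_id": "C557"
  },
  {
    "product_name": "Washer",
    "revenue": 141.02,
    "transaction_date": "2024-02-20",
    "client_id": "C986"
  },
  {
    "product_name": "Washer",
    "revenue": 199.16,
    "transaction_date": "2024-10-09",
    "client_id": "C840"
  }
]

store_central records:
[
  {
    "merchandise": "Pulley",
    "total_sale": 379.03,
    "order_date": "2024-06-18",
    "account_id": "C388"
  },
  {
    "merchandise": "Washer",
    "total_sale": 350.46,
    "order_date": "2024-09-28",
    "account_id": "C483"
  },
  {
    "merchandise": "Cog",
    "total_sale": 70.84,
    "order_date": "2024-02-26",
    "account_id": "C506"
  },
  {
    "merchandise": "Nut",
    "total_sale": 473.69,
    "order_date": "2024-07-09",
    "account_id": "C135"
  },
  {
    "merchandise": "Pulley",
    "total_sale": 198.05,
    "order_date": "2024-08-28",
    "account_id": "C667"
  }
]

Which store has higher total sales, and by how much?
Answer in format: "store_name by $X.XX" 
store_central by $331.13

Schema mapping: "revenue" (store_west) = "total_sale" (store_central) = sale amount

Total for store_west: 1140.94
Total for store_central: 1472.07

Difference: |1140.94 - 1472.07| = 331.13
store_central has higher sales by $331.13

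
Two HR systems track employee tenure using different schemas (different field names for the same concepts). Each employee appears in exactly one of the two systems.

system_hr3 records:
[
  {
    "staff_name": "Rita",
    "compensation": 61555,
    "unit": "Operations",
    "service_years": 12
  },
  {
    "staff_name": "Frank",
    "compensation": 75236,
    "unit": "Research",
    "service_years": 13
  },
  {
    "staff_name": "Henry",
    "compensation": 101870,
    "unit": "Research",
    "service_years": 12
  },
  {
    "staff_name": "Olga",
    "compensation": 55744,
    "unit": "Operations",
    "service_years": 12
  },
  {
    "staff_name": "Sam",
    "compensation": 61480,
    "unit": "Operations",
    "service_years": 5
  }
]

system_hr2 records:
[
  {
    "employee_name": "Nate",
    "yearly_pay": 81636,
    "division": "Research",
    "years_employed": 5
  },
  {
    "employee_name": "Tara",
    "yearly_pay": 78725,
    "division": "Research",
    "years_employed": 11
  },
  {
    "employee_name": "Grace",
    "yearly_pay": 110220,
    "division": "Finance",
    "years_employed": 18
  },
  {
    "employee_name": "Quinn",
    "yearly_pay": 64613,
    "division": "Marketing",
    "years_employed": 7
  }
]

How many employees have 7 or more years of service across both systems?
7

Reconcile schemas: "service_years" (system_hr3) = "years_employed" (system_hr2) = years of service

From system_hr3: 4 employees with >= 7 years
From system_hr2: 3 employees with >= 7 years

Total: 4 + 3 = 7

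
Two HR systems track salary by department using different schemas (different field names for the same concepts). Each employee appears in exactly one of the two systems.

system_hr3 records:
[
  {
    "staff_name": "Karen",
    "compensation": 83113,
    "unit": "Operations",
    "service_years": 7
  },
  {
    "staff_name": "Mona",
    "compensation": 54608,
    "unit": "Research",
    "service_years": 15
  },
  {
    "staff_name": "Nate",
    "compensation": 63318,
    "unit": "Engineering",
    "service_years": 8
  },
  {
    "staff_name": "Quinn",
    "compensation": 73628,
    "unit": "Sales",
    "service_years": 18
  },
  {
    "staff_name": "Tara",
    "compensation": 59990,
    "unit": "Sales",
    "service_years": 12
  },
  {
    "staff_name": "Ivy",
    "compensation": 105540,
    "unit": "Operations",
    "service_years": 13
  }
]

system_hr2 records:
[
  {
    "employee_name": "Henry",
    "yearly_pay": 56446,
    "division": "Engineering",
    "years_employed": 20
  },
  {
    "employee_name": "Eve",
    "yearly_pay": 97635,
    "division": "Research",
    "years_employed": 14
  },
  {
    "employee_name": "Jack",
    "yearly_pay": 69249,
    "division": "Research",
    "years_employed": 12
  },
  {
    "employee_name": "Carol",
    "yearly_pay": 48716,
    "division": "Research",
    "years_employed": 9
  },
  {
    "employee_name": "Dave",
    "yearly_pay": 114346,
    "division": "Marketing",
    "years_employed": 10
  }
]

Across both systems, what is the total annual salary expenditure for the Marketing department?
114346

Schema mappings:
- "unit" (system_hr3) = "division" (system_hr2) = department
- "compensation" (system_hr3) = "yearly_pay" (system_hr2) = salary

Marketing salaries from system_hr3: 0
Marketing salaries from system_hr2: 114346

Total: 0 + 114346 = 114346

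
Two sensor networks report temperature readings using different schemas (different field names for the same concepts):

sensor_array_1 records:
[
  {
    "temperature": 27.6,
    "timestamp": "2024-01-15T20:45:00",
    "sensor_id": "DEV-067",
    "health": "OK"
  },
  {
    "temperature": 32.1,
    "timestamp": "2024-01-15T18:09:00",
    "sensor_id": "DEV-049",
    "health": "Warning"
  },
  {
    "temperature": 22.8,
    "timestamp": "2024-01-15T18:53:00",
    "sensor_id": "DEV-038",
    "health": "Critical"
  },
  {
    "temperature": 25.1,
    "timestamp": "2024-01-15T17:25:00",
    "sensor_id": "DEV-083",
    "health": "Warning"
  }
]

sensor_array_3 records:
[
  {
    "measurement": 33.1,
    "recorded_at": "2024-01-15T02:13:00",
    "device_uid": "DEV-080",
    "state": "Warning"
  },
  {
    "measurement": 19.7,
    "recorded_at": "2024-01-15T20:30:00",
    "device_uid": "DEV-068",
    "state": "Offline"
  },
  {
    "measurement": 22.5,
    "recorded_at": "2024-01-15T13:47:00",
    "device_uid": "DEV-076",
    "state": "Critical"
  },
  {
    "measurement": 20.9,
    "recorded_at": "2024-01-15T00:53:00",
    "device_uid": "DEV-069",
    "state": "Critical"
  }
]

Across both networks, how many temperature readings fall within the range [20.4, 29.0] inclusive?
5

Schema mapping: "temperature" (sensor_array_1) = "measurement" (sensor_array_3) = temperature

Readings in [20.4, 29.0] from sensor_array_1: 3
Readings in [20.4, 29.0] from sensor_array_3: 2

Total count: 3 + 2 = 5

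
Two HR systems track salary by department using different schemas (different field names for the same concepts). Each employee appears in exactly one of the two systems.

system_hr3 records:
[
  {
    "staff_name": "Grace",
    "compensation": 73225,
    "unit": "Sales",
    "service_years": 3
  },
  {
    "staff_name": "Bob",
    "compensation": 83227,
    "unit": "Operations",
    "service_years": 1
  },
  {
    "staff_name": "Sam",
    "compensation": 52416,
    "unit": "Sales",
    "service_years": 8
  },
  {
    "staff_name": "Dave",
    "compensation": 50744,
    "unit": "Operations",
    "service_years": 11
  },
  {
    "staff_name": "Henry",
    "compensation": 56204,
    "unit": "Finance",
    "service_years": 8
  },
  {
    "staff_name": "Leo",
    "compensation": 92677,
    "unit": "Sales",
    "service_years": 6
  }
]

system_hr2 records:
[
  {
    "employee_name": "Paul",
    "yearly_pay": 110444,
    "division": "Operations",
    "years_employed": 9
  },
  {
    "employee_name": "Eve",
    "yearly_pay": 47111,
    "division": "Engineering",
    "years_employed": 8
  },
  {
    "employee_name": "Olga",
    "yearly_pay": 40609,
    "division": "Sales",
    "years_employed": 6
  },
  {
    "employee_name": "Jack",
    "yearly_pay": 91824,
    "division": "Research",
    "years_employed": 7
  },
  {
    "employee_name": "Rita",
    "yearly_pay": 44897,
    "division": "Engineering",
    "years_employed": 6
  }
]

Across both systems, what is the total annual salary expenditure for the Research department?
91824

Schema mappings:
- "unit" (system_hr3) = "division" (system_hr2) = department
- "compensation" (system_hr3) = "yearly_pay" (system_hr2) = salary

Research salaries from system_hr3: 0
Research salaries from system_hr2: 91824

Total: 0 + 91824 = 91824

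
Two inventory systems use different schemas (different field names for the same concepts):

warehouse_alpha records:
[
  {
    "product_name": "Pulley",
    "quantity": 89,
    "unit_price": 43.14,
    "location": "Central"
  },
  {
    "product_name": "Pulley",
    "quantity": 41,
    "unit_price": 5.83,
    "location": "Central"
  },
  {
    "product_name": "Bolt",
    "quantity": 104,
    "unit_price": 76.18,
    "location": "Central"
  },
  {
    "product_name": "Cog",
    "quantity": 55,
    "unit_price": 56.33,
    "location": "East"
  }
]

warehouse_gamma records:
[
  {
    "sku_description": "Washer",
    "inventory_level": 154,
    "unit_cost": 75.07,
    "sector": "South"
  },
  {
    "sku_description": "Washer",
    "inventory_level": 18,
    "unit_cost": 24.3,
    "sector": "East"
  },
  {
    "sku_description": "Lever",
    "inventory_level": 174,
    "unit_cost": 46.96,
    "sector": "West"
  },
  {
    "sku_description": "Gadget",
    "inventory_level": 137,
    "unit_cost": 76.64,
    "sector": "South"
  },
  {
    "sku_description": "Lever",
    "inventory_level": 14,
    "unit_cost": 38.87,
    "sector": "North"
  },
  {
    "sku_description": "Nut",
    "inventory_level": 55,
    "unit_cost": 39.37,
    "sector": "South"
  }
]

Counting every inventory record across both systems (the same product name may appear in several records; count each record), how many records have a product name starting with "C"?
1

Schema mapping: "product_name" (warehouse_alpha) = "sku_description" (warehouse_gamma) = product name

Records with product name starting with "C" in warehouse_alpha: 1
Records with product name starting with "C" in warehouse_gamma: 0

Total: 1 + 0 = 1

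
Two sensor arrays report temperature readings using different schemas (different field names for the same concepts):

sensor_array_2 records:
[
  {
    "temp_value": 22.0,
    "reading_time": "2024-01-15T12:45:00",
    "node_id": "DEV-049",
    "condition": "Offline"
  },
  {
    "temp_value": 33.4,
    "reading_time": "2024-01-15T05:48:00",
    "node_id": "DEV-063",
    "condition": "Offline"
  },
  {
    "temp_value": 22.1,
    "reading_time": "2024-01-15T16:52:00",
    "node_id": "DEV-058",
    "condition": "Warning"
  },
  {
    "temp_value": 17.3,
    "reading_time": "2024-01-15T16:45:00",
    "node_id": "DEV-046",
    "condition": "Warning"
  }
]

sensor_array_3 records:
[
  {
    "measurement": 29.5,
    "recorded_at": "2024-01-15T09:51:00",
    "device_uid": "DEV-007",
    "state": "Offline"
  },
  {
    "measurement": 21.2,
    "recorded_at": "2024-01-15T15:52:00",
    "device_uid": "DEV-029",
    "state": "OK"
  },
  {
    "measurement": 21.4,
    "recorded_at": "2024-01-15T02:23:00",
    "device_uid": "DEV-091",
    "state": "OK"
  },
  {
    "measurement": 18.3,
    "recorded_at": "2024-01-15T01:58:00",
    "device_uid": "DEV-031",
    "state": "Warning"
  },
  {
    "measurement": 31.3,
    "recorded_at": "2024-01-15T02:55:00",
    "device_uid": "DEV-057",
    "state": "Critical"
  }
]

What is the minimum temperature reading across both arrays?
17.3

Schema mapping: "temp_value" (sensor_array_2) = "measurement" (sensor_array_3) = temperature reading

Minimum in sensor_array_2: 17.3
Minimum in sensor_array_3: 18.3

Overall minimum: min(17.3, 18.3) = 17.3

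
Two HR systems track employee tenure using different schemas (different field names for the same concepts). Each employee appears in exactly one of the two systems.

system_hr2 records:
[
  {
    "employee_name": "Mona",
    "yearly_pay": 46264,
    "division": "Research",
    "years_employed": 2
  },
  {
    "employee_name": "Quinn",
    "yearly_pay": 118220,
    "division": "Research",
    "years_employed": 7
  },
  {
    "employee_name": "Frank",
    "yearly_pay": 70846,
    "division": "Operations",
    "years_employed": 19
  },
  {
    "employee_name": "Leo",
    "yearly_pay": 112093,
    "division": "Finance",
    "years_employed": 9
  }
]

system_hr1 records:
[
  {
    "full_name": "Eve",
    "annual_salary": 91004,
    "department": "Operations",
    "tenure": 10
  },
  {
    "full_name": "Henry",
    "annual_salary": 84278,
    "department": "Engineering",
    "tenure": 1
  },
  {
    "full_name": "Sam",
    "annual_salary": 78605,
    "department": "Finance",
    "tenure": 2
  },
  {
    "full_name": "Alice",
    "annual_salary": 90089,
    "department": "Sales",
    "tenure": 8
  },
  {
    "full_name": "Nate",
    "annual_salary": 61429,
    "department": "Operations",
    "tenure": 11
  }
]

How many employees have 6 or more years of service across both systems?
6

Reconcile schemas: "years_employed" (system_hr2) = "tenure" (system_hr1) = years of service

From system_hr2: 3 employees with >= 6 years
From system_hr1: 3 employees with >= 6 years

Total: 3 + 3 = 6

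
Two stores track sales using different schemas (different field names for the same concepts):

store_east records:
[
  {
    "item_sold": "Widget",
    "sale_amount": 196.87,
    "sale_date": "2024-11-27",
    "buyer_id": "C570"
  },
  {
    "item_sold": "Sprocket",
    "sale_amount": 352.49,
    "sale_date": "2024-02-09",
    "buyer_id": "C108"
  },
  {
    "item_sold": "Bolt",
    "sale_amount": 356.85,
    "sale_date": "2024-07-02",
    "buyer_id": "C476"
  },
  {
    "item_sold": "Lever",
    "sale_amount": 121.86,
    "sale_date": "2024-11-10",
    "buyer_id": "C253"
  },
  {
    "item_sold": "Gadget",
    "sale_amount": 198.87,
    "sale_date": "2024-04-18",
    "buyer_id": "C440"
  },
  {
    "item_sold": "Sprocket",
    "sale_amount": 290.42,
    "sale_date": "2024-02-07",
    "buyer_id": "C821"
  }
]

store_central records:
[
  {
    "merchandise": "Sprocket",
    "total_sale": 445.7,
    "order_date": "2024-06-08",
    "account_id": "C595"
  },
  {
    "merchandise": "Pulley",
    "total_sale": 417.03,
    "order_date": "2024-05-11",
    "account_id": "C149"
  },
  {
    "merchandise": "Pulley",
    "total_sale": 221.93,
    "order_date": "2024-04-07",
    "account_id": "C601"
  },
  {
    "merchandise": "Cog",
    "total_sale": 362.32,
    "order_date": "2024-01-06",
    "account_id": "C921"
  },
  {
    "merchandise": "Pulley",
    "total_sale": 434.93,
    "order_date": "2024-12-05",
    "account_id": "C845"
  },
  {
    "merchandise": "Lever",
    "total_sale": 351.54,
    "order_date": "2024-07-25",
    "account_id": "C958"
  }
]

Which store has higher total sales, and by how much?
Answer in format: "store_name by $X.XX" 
store_central by $716.09

Schema mapping: "sale_amount" (store_east) = "total_sale" (store_central) = sale amount

Total for store_east: 1517.36
Total for store_central: 2233.45

Difference: |1517.36 - 2233.45| = 716.09
store_central has higher sales by $716.09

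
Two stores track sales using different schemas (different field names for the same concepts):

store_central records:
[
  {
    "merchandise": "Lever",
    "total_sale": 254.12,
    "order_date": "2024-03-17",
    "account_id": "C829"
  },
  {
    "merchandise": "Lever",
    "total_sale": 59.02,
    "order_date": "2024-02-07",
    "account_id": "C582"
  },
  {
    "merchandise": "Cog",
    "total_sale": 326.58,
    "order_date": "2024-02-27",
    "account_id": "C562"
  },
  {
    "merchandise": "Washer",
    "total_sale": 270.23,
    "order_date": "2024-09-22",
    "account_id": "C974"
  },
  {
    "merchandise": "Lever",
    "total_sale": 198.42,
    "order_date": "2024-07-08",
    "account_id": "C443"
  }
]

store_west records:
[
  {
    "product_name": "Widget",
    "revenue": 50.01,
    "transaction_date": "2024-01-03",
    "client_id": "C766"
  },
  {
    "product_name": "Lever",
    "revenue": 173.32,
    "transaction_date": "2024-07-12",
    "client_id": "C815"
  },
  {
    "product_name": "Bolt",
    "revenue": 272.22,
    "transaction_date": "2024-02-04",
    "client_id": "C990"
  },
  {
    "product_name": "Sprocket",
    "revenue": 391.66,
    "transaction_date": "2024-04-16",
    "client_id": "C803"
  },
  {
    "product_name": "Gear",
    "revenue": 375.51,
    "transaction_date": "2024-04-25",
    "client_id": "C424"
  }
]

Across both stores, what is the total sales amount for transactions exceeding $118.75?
2262.06

Schema mapping: "total_sale" (store_central) = "revenue" (store_west) = sale amount

Sum of sales > $118.75 in store_central: 1049.35
Sum of sales > $118.75 in store_west: 1212.71

Total: 1049.35 + 1212.71 = 2262.06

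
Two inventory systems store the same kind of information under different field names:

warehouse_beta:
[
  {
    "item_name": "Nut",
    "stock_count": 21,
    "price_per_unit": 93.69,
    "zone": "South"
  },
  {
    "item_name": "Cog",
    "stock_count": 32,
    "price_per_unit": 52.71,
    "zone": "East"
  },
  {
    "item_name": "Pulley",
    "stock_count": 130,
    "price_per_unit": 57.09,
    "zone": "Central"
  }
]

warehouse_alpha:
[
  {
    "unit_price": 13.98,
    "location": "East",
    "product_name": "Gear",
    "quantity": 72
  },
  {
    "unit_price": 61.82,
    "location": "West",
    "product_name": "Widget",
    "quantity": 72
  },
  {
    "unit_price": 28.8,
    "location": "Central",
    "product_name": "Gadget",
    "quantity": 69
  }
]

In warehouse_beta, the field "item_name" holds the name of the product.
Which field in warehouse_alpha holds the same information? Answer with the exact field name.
product_name

In warehouse_beta, "item_name" holds the name of the product.
The fields in warehouse_alpha are: "unit_price", "location", "product_name", "quantity".
"product_name" is the match: the name refers to the same concept and its values are product-name strings (e.g. 'Gadget', 'Gear').
The other fields ("unit_price", "location", "quantity") hold different kinds of data.

So "item_name" in warehouse_beta corresponds to "product_name" in warehouse_alpha.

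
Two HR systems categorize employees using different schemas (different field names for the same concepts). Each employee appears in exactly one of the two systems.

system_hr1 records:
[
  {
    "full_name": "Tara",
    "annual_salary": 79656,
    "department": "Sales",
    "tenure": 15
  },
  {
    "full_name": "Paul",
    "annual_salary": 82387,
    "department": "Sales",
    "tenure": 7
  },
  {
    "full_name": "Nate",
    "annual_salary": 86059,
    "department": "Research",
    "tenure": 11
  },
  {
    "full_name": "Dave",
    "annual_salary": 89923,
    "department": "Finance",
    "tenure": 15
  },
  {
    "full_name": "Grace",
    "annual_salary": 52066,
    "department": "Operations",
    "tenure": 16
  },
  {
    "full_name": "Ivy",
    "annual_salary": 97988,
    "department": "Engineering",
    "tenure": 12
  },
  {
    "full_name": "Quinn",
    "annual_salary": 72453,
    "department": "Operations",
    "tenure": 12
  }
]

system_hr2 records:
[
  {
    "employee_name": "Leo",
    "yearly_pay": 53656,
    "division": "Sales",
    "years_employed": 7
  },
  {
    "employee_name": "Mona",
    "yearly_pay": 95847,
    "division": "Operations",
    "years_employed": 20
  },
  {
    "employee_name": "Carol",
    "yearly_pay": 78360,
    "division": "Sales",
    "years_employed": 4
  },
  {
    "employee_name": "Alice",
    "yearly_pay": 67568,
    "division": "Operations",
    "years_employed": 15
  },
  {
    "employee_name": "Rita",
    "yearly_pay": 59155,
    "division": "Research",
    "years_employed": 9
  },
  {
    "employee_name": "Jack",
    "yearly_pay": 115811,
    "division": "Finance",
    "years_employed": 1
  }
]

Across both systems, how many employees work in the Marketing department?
0

Schema mapping: "department" (system_hr1) = "division" (system_hr2) = department

Marketing employees in system_hr1: 0
Marketing employees in system_hr2: 0

Total in Marketing: 0 + 0 = 0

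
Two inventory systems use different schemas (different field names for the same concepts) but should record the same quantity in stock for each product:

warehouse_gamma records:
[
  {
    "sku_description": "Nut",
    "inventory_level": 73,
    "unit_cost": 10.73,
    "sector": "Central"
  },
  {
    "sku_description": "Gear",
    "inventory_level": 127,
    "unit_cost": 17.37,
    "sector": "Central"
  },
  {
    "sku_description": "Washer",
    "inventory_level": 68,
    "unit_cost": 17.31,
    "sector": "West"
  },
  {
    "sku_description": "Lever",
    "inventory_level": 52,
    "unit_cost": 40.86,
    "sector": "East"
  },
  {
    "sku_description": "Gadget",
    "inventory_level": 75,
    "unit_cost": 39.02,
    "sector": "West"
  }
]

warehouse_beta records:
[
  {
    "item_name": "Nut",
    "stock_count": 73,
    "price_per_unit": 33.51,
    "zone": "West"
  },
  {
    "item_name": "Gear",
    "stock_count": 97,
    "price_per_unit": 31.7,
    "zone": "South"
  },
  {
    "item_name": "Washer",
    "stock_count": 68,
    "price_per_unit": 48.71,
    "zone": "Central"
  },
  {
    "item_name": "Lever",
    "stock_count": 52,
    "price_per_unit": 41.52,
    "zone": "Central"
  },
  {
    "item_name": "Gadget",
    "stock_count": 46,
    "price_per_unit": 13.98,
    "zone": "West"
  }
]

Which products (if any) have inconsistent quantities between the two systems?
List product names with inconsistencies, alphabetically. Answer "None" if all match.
Gadget, Gear

Schema mappings:
- "sku_description" (warehouse_gamma) = "item_name" (warehouse_beta) = product name
- "inventory_level" (warehouse_gamma) = "stock_count" (warehouse_beta) = quantity

Comparison:
  Nut: 73 vs 73 - MATCH
  Gear: 127 vs 97 - MISMATCH
  Washer: 68 vs 68 - MATCH
  Lever: 52 vs 52 - MATCH
  Gadget: 75 vs 46 - MISMATCH

Products with inconsistencies: Gadget, Gear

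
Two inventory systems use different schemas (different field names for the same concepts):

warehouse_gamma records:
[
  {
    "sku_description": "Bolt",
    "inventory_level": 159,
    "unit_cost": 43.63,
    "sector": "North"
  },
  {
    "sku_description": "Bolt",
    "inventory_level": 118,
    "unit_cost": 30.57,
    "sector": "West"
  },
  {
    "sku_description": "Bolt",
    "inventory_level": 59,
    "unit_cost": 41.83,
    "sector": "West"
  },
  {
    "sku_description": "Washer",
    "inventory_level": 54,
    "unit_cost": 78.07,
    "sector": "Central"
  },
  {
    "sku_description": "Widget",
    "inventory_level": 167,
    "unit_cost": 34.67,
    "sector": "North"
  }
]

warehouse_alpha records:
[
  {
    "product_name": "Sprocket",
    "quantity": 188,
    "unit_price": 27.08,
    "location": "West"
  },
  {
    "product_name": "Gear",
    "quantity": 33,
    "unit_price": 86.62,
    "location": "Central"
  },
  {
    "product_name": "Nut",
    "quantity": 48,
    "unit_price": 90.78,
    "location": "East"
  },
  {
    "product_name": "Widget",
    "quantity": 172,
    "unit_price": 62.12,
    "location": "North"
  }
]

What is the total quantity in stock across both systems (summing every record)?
998

To reconcile these schemas, identify the field holding the quantity in stock in each system:
1. In warehouse_gamma it is "inventory_level"
2. In warehouse_alpha it is "quantity"

From warehouse_gamma: 159 + 118 + 59 + 54 + 167 = 557
From warehouse_alpha: 188 + 33 + 48 + 172 = 441

Total: 557 + 441 = 998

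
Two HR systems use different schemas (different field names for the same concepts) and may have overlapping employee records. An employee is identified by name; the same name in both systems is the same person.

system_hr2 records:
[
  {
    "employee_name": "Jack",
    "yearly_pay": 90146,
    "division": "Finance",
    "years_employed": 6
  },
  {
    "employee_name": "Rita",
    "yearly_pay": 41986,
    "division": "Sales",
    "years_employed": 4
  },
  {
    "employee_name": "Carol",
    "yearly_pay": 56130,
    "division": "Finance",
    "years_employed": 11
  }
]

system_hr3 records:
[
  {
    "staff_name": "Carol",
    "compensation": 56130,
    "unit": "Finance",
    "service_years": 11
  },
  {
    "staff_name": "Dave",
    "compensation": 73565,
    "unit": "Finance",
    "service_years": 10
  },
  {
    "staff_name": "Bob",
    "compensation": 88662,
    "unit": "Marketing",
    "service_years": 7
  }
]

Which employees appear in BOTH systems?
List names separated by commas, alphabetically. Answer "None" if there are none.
Carol

Schema mapping: "employee_name" (system_hr2) = "staff_name" (system_hr3) = employee name

Names in system_hr2: ['Carol', 'Jack', 'Rita']
Names in system_hr3: ['Bob', 'Carol', 'Dave']

Intersection: ['Carol']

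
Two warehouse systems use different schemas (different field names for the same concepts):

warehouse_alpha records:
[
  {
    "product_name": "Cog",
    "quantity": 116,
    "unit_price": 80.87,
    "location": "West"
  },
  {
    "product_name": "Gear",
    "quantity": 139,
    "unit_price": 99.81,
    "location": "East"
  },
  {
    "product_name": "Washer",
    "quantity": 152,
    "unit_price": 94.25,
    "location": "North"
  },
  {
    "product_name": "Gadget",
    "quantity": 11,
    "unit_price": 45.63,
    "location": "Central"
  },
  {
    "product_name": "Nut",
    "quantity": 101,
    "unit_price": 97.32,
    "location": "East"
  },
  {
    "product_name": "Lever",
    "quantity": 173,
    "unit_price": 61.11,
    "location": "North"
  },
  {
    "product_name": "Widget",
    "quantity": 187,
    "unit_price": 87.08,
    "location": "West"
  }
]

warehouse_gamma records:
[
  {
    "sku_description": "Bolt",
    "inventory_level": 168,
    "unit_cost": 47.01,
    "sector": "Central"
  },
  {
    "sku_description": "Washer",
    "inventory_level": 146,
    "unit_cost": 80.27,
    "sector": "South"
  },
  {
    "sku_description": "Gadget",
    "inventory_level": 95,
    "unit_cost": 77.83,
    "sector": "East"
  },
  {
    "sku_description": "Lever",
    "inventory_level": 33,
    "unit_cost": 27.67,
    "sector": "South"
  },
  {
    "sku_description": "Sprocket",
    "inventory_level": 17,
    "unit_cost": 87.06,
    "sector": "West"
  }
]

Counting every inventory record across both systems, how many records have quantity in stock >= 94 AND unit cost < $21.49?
0

Schema mappings:
- "quantity" (warehouse_alpha) = "inventory_level" (warehouse_gamma) = quantity
- "unit_price" (warehouse_alpha) = "unit_cost" (warehouse_gamma) = unit cost

Records meeting both conditions in warehouse_alpha: 0
Records meeting both conditions in warehouse_gamma: 0

Total: 0 + 0 = 0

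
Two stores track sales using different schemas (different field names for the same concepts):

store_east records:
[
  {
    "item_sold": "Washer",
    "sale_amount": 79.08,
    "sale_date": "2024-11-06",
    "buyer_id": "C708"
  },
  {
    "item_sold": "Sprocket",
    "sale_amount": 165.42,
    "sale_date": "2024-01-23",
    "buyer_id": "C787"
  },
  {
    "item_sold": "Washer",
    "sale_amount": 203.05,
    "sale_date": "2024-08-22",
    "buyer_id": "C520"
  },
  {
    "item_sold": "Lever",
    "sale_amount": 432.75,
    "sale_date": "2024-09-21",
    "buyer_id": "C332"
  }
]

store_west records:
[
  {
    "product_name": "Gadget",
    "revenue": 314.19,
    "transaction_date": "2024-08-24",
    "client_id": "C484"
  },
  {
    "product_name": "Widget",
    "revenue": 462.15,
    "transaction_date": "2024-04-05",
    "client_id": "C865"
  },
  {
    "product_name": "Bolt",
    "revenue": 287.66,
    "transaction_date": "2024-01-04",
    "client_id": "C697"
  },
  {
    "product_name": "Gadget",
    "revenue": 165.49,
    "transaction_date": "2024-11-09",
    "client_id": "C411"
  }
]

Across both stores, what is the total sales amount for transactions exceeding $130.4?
2030.71

Schema mapping: "sale_amount" (store_east) = "revenue" (store_west) = sale amount

Sum of sales > $130.4 in store_east: 801.22
Sum of sales > $130.4 in store_west: 1229.49

Total: 801.22 + 1229.49 = 2030.71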